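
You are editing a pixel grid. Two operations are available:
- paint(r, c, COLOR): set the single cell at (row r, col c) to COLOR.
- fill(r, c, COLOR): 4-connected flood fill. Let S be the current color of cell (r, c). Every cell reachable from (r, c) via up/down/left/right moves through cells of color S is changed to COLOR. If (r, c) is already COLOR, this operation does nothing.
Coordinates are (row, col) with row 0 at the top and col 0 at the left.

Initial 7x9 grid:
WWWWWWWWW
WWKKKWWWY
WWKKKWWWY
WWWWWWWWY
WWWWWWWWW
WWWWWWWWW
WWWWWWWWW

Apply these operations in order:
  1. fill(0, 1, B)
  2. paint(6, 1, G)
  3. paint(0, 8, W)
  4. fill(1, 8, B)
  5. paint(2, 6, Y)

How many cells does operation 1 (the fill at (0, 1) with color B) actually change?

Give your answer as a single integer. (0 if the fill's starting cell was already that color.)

Answer: 54

Derivation:
After op 1 fill(0,1,B) [54 cells changed]:
BBBBBBBBB
BBKKKBBBY
BBKKKBBBY
BBBBBBBBY
BBBBBBBBB
BBBBBBBBB
BBBBBBBBB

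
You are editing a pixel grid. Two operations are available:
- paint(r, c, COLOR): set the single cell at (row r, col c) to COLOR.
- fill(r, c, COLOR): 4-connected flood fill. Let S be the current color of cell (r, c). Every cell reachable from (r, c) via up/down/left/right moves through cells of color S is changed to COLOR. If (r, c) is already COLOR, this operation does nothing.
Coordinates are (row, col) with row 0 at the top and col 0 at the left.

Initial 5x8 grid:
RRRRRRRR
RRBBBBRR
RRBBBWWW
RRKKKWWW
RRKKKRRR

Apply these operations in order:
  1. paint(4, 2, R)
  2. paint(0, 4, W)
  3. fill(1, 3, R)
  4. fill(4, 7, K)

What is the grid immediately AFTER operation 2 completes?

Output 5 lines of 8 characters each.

Answer: RRRRWRRR
RRBBBBRR
RRBBBWWW
RRKKKWWW
RRRKKRRR

Derivation:
After op 1 paint(4,2,R):
RRRRRRRR
RRBBBBRR
RRBBBWWW
RRKKKWWW
RRRKKRRR
After op 2 paint(0,4,W):
RRRRWRRR
RRBBBBRR
RRBBBWWW
RRKKKWWW
RRRKKRRR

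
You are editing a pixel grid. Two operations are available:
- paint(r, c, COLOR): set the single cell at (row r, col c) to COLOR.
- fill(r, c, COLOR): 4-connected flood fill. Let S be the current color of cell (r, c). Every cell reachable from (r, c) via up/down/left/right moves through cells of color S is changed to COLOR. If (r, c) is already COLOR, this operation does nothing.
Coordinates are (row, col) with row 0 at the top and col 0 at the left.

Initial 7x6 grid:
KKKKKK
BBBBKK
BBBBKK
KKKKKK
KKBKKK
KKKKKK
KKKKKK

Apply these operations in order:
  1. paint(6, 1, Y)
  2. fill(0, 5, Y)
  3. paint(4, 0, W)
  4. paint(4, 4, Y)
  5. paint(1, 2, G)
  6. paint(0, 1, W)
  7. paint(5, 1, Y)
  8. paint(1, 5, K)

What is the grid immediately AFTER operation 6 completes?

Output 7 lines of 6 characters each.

Answer: YWYYYY
BBGBYY
BBBBYY
YYYYYY
WYBYYY
YYYYYY
YYYYYY

Derivation:
After op 1 paint(6,1,Y):
KKKKKK
BBBBKK
BBBBKK
KKKKKK
KKBKKK
KKKKKK
KYKKKK
After op 2 fill(0,5,Y) [32 cells changed]:
YYYYYY
BBBBYY
BBBBYY
YYYYYY
YYBYYY
YYYYYY
YYYYYY
After op 3 paint(4,0,W):
YYYYYY
BBBBYY
BBBBYY
YYYYYY
WYBYYY
YYYYYY
YYYYYY
After op 4 paint(4,4,Y):
YYYYYY
BBBBYY
BBBBYY
YYYYYY
WYBYYY
YYYYYY
YYYYYY
After op 5 paint(1,2,G):
YYYYYY
BBGBYY
BBBBYY
YYYYYY
WYBYYY
YYYYYY
YYYYYY
After op 6 paint(0,1,W):
YWYYYY
BBGBYY
BBBBYY
YYYYYY
WYBYYY
YYYYYY
YYYYYY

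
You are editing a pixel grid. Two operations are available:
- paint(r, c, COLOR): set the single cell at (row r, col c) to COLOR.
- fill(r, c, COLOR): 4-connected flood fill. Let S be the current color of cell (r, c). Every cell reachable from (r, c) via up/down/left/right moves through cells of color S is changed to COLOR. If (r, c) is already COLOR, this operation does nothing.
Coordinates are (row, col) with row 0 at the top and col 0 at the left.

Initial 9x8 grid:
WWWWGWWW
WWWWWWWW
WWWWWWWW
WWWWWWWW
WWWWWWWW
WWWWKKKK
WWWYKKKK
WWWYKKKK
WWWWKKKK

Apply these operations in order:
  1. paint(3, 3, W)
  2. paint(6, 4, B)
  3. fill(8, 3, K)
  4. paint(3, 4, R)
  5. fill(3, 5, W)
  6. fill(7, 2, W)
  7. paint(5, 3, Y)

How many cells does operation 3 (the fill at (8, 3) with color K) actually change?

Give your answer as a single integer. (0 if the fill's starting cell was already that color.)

Answer: 53

Derivation:
After op 1 paint(3,3,W):
WWWWGWWW
WWWWWWWW
WWWWWWWW
WWWWWWWW
WWWWWWWW
WWWWKKKK
WWWYKKKK
WWWYKKKK
WWWWKKKK
After op 2 paint(6,4,B):
WWWWGWWW
WWWWWWWW
WWWWWWWW
WWWWWWWW
WWWWWWWW
WWWWKKKK
WWWYBKKK
WWWYKKKK
WWWWKKKK
After op 3 fill(8,3,K) [53 cells changed]:
KKKKGKKK
KKKKKKKK
KKKKKKKK
KKKKKKKK
KKKKKKKK
KKKKKKKK
KKKYBKKK
KKKYKKKK
KKKKKKKK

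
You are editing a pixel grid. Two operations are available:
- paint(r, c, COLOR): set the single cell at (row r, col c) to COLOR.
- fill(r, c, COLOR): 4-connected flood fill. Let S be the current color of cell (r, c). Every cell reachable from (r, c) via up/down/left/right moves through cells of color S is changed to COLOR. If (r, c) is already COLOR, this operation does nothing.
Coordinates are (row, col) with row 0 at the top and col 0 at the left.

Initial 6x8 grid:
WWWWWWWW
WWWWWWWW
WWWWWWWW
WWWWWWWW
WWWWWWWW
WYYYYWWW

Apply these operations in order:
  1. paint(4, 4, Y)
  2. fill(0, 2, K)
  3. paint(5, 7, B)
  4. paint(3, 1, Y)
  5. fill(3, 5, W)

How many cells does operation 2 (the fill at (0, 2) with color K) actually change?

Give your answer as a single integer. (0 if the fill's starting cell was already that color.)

After op 1 paint(4,4,Y):
WWWWWWWW
WWWWWWWW
WWWWWWWW
WWWWWWWW
WWWWYWWW
WYYYYWWW
After op 2 fill(0,2,K) [43 cells changed]:
KKKKKKKK
KKKKKKKK
KKKKKKKK
KKKKKKKK
KKKKYKKK
KYYYYKKK

Answer: 43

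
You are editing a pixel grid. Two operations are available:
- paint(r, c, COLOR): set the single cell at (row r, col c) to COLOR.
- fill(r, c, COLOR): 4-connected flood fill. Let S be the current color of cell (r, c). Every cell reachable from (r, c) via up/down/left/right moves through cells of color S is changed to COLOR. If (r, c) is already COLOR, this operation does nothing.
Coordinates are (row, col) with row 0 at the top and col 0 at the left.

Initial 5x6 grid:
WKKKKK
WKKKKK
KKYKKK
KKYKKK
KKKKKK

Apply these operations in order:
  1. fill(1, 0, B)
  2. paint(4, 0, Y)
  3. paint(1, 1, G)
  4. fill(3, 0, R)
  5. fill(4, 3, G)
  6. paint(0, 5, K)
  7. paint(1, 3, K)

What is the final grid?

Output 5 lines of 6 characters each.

After op 1 fill(1,0,B) [2 cells changed]:
BKKKKK
BKKKKK
KKYKKK
KKYKKK
KKKKKK
After op 2 paint(4,0,Y):
BKKKKK
BKKKKK
KKYKKK
KKYKKK
YKKKKK
After op 3 paint(1,1,G):
BKKKKK
BGKKKK
KKYKKK
KKYKKK
YKKKKK
After op 4 fill(3,0,R) [24 cells changed]:
BRRRRR
BGRRRR
RRYRRR
RRYRRR
YRRRRR
After op 5 fill(4,3,G) [24 cells changed]:
BGGGGG
BGGGGG
GGYGGG
GGYGGG
YGGGGG
After op 6 paint(0,5,K):
BGGGGK
BGGGGG
GGYGGG
GGYGGG
YGGGGG
After op 7 paint(1,3,K):
BGGGGK
BGGKGG
GGYGGG
GGYGGG
YGGGGG

Answer: BGGGGK
BGGKGG
GGYGGG
GGYGGG
YGGGGG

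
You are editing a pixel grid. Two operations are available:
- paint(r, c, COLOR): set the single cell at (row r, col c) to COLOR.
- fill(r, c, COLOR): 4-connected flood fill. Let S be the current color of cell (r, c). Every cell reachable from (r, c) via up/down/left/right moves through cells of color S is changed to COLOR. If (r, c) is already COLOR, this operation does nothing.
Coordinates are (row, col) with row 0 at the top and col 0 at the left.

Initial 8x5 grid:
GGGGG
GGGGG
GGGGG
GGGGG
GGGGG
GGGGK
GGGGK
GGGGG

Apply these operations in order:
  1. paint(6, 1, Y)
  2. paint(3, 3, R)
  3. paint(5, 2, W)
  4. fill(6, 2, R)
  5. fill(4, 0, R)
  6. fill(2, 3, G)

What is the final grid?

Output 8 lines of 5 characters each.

After op 1 paint(6,1,Y):
GGGGG
GGGGG
GGGGG
GGGGG
GGGGG
GGGGK
GYGGK
GGGGG
After op 2 paint(3,3,R):
GGGGG
GGGGG
GGGGG
GGGRG
GGGGG
GGGGK
GYGGK
GGGGG
After op 3 paint(5,2,W):
GGGGG
GGGGG
GGGGG
GGGRG
GGGGG
GGWGK
GYGGK
GGGGG
After op 4 fill(6,2,R) [35 cells changed]:
RRRRR
RRRRR
RRRRR
RRRRR
RRRRR
RRWRK
RYRRK
RRRRR
After op 5 fill(4,0,R) [0 cells changed]:
RRRRR
RRRRR
RRRRR
RRRRR
RRRRR
RRWRK
RYRRK
RRRRR
After op 6 fill(2,3,G) [36 cells changed]:
GGGGG
GGGGG
GGGGG
GGGGG
GGGGG
GGWGK
GYGGK
GGGGG

Answer: GGGGG
GGGGG
GGGGG
GGGGG
GGGGG
GGWGK
GYGGK
GGGGG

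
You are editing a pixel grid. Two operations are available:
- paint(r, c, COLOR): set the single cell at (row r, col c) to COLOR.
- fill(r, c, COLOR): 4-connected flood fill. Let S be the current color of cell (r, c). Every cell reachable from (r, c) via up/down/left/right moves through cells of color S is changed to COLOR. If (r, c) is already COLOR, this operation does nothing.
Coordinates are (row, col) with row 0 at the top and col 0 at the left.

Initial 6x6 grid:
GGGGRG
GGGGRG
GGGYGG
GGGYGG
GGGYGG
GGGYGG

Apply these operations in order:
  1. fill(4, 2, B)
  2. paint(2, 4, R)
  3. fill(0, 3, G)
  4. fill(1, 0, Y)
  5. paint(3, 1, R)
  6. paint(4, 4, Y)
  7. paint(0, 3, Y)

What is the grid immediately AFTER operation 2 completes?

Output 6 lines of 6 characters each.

After op 1 fill(4,2,B) [20 cells changed]:
BBBBRG
BBBBRG
BBBYGG
BBBYGG
BBBYGG
BBBYGG
After op 2 paint(2,4,R):
BBBBRG
BBBBRG
BBBYRG
BBBYGG
BBBYGG
BBBYGG

Answer: BBBBRG
BBBBRG
BBBYRG
BBBYGG
BBBYGG
BBBYGG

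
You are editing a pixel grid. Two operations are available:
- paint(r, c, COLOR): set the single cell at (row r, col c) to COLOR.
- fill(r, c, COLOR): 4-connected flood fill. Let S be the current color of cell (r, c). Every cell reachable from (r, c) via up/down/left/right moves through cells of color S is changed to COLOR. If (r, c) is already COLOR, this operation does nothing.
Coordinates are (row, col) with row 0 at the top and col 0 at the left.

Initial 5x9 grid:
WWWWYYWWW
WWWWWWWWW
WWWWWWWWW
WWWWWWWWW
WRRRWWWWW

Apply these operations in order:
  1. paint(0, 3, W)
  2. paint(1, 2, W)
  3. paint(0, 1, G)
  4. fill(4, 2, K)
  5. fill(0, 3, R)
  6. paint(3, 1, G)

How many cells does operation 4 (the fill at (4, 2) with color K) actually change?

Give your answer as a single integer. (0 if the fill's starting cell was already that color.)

Answer: 3

Derivation:
After op 1 paint(0,3,W):
WWWWYYWWW
WWWWWWWWW
WWWWWWWWW
WWWWWWWWW
WRRRWWWWW
After op 2 paint(1,2,W):
WWWWYYWWW
WWWWWWWWW
WWWWWWWWW
WWWWWWWWW
WRRRWWWWW
After op 3 paint(0,1,G):
WGWWYYWWW
WWWWWWWWW
WWWWWWWWW
WWWWWWWWW
WRRRWWWWW
After op 4 fill(4,2,K) [3 cells changed]:
WGWWYYWWW
WWWWWWWWW
WWWWWWWWW
WWWWWWWWW
WKKKWWWWW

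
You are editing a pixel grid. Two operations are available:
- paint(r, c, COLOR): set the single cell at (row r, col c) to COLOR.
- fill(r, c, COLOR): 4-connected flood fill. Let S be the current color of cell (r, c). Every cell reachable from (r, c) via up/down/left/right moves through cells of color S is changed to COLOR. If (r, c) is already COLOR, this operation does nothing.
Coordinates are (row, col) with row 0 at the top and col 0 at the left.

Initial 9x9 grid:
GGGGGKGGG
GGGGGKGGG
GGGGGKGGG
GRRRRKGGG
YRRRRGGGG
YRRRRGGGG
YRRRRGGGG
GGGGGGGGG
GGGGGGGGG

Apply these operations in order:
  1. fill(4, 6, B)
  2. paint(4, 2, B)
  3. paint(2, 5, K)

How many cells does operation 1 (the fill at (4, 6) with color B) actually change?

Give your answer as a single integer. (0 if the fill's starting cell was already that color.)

After op 1 fill(4,6,B) [42 cells changed]:
GGGGGKBBB
GGGGGKBBB
GGGGGKBBB
GRRRRKBBB
YRRRRBBBB
YRRRRBBBB
YRRRRBBBB
BBBBBBBBB
BBBBBBBBB

Answer: 42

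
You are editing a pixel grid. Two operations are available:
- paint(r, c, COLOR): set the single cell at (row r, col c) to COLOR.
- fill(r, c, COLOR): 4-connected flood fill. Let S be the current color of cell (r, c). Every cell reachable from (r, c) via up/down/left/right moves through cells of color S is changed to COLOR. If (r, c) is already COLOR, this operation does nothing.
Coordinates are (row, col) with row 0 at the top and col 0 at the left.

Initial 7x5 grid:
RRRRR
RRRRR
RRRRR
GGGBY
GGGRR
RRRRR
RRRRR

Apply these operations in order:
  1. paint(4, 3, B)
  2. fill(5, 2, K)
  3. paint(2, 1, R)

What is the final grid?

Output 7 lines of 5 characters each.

Answer: RRRRR
RRRRR
RRRRR
GGGBY
GGGBK
KKKKK
KKKKK

Derivation:
After op 1 paint(4,3,B):
RRRRR
RRRRR
RRRRR
GGGBY
GGGBR
RRRRR
RRRRR
After op 2 fill(5,2,K) [11 cells changed]:
RRRRR
RRRRR
RRRRR
GGGBY
GGGBK
KKKKK
KKKKK
After op 3 paint(2,1,R):
RRRRR
RRRRR
RRRRR
GGGBY
GGGBK
KKKKK
KKKKK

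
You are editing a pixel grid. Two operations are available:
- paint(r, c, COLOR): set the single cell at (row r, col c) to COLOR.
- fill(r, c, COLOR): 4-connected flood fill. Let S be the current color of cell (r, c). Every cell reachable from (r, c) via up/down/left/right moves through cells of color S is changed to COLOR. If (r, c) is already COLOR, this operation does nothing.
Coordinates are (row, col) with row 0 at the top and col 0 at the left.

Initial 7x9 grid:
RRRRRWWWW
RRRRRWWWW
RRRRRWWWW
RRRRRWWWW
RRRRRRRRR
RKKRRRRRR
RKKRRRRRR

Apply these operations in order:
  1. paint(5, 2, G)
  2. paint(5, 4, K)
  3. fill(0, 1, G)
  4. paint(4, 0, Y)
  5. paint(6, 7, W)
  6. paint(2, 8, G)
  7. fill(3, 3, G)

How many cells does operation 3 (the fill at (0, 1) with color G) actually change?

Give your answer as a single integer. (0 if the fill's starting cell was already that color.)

Answer: 42

Derivation:
After op 1 paint(5,2,G):
RRRRRWWWW
RRRRRWWWW
RRRRRWWWW
RRRRRWWWW
RRRRRRRRR
RKGRRRRRR
RKKRRRRRR
After op 2 paint(5,4,K):
RRRRRWWWW
RRRRRWWWW
RRRRRWWWW
RRRRRWWWW
RRRRRRRRR
RKGRKRRRR
RKKRRRRRR
After op 3 fill(0,1,G) [42 cells changed]:
GGGGGWWWW
GGGGGWWWW
GGGGGWWWW
GGGGGWWWW
GGGGGGGGG
GKGGKGGGG
GKKGGGGGG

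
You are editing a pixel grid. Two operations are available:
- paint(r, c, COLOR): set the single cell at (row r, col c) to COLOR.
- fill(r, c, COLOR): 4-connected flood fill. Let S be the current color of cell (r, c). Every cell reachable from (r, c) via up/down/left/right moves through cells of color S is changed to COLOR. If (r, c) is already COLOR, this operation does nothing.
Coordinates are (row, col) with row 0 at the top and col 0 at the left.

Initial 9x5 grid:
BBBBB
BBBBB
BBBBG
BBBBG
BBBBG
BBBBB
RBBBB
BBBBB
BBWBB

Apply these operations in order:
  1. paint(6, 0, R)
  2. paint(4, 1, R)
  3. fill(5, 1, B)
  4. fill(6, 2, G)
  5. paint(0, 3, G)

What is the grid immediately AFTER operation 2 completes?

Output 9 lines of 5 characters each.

Answer: BBBBB
BBBBB
BBBBG
BBBBG
BRBBG
BBBBB
RBBBB
BBBBB
BBWBB

Derivation:
After op 1 paint(6,0,R):
BBBBB
BBBBB
BBBBG
BBBBG
BBBBG
BBBBB
RBBBB
BBBBB
BBWBB
After op 2 paint(4,1,R):
BBBBB
BBBBB
BBBBG
BBBBG
BRBBG
BBBBB
RBBBB
BBBBB
BBWBB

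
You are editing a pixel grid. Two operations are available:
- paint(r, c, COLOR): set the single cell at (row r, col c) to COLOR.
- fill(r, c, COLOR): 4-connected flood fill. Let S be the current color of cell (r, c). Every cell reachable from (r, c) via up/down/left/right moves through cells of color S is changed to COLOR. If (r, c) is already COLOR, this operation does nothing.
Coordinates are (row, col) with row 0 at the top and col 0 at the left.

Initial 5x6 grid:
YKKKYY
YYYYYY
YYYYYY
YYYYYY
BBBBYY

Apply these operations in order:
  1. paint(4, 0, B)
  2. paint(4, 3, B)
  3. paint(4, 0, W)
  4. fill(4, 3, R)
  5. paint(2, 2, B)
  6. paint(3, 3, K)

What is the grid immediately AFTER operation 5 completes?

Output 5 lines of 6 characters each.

Answer: YKKKYY
YYYYYY
YYBYYY
YYYYYY
WRRRYY

Derivation:
After op 1 paint(4,0,B):
YKKKYY
YYYYYY
YYYYYY
YYYYYY
BBBBYY
After op 2 paint(4,3,B):
YKKKYY
YYYYYY
YYYYYY
YYYYYY
BBBBYY
After op 3 paint(4,0,W):
YKKKYY
YYYYYY
YYYYYY
YYYYYY
WBBBYY
After op 4 fill(4,3,R) [3 cells changed]:
YKKKYY
YYYYYY
YYYYYY
YYYYYY
WRRRYY
After op 5 paint(2,2,B):
YKKKYY
YYYYYY
YYBYYY
YYYYYY
WRRRYY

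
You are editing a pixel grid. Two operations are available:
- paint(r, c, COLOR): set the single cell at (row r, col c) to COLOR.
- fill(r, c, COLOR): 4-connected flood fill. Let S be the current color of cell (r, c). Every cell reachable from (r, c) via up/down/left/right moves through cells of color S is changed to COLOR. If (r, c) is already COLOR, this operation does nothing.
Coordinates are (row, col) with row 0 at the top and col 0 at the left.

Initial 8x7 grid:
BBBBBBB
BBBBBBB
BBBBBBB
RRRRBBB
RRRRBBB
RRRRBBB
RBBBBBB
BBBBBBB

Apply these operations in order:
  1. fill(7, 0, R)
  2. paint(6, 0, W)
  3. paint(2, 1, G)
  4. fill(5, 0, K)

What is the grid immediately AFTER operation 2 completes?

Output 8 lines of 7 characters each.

Answer: RRRRRRR
RRRRRRR
RRRRRRR
RRRRRRR
RRRRRRR
RRRRRRR
WRRRRRR
RRRRRRR

Derivation:
After op 1 fill(7,0,R) [43 cells changed]:
RRRRRRR
RRRRRRR
RRRRRRR
RRRRRRR
RRRRRRR
RRRRRRR
RRRRRRR
RRRRRRR
After op 2 paint(6,0,W):
RRRRRRR
RRRRRRR
RRRRRRR
RRRRRRR
RRRRRRR
RRRRRRR
WRRRRRR
RRRRRRR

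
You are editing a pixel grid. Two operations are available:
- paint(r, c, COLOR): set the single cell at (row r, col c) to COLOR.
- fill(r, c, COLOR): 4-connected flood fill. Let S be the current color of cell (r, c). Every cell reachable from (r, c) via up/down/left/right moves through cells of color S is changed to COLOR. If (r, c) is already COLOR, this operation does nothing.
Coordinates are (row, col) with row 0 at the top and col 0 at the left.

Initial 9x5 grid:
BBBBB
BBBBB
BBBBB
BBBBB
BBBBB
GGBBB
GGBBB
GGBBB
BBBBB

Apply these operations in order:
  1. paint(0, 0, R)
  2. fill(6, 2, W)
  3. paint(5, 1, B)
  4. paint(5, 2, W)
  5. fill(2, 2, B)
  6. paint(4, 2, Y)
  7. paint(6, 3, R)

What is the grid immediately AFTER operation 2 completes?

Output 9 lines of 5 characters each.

After op 1 paint(0,0,R):
RBBBB
BBBBB
BBBBB
BBBBB
BBBBB
GGBBB
GGBBB
GGBBB
BBBBB
After op 2 fill(6,2,W) [38 cells changed]:
RWWWW
WWWWW
WWWWW
WWWWW
WWWWW
GGWWW
GGWWW
GGWWW
WWWWW

Answer: RWWWW
WWWWW
WWWWW
WWWWW
WWWWW
GGWWW
GGWWW
GGWWW
WWWWW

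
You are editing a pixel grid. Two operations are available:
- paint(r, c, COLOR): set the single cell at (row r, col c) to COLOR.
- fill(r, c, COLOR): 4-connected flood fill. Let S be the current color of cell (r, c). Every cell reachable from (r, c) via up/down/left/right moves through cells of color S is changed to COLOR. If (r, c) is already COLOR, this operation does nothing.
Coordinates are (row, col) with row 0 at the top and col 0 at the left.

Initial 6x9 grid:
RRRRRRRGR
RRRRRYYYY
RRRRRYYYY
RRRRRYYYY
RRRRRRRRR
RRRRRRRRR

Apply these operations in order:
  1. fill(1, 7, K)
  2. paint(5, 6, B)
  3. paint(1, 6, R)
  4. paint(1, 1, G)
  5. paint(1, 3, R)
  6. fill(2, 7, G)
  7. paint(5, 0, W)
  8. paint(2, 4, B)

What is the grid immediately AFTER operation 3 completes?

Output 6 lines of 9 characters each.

Answer: RRRRRRRGR
RRRRRKRKK
RRRRRKKKK
RRRRRKKKK
RRRRRRRRR
RRRRRRBRR

Derivation:
After op 1 fill(1,7,K) [12 cells changed]:
RRRRRRRGR
RRRRRKKKK
RRRRRKKKK
RRRRRKKKK
RRRRRRRRR
RRRRRRRRR
After op 2 paint(5,6,B):
RRRRRRRGR
RRRRRKKKK
RRRRRKKKK
RRRRRKKKK
RRRRRRRRR
RRRRRRBRR
After op 3 paint(1,6,R):
RRRRRRRGR
RRRRRKRKK
RRRRRKKKK
RRRRRKKKK
RRRRRRRRR
RRRRRRBRR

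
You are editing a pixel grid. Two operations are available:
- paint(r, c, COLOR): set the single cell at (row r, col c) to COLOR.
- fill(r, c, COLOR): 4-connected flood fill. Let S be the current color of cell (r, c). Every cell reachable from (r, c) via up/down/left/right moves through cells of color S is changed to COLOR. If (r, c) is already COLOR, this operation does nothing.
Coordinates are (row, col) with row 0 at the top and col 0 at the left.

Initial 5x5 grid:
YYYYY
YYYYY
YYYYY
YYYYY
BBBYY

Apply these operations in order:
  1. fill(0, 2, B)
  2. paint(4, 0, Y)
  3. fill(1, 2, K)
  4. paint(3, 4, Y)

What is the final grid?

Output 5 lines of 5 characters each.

After op 1 fill(0,2,B) [22 cells changed]:
BBBBB
BBBBB
BBBBB
BBBBB
BBBBB
After op 2 paint(4,0,Y):
BBBBB
BBBBB
BBBBB
BBBBB
YBBBB
After op 3 fill(1,2,K) [24 cells changed]:
KKKKK
KKKKK
KKKKK
KKKKK
YKKKK
After op 4 paint(3,4,Y):
KKKKK
KKKKK
KKKKK
KKKKY
YKKKK

Answer: KKKKK
KKKKK
KKKKK
KKKKY
YKKKK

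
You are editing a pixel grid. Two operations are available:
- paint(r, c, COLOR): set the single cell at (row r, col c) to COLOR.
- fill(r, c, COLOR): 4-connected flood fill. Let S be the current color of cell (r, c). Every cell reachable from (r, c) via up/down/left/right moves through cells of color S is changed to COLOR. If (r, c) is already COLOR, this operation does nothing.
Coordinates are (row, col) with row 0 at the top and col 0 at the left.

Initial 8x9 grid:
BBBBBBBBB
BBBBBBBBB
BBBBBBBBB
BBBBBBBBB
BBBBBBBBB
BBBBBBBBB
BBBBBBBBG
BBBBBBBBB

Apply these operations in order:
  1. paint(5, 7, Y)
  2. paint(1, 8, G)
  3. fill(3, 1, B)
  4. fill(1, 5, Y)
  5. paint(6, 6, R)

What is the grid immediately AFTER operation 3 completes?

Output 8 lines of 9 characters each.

Answer: BBBBBBBBB
BBBBBBBBG
BBBBBBBBB
BBBBBBBBB
BBBBBBBBB
BBBBBBBYB
BBBBBBBBG
BBBBBBBBB

Derivation:
After op 1 paint(5,7,Y):
BBBBBBBBB
BBBBBBBBB
BBBBBBBBB
BBBBBBBBB
BBBBBBBBB
BBBBBBBYB
BBBBBBBBG
BBBBBBBBB
After op 2 paint(1,8,G):
BBBBBBBBB
BBBBBBBBG
BBBBBBBBB
BBBBBBBBB
BBBBBBBBB
BBBBBBBYB
BBBBBBBBG
BBBBBBBBB
After op 3 fill(3,1,B) [0 cells changed]:
BBBBBBBBB
BBBBBBBBG
BBBBBBBBB
BBBBBBBBB
BBBBBBBBB
BBBBBBBYB
BBBBBBBBG
BBBBBBBBB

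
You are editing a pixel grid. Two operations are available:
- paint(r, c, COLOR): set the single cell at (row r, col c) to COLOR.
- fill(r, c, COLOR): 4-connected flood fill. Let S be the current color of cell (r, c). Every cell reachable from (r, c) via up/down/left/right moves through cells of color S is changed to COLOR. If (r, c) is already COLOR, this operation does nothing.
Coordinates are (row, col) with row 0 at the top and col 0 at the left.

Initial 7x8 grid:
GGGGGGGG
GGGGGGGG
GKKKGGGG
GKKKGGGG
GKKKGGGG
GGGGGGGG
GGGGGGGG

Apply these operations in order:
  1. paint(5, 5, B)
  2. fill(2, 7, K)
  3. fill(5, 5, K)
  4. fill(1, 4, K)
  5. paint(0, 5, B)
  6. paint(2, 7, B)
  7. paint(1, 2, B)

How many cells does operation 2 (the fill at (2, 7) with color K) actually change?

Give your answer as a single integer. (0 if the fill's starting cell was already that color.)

Answer: 46

Derivation:
After op 1 paint(5,5,B):
GGGGGGGG
GGGGGGGG
GKKKGGGG
GKKKGGGG
GKKKGGGG
GGGGGBGG
GGGGGGGG
After op 2 fill(2,7,K) [46 cells changed]:
KKKKKKKK
KKKKKKKK
KKKKKKKK
KKKKKKKK
KKKKKKKK
KKKKKBKK
KKKKKKKK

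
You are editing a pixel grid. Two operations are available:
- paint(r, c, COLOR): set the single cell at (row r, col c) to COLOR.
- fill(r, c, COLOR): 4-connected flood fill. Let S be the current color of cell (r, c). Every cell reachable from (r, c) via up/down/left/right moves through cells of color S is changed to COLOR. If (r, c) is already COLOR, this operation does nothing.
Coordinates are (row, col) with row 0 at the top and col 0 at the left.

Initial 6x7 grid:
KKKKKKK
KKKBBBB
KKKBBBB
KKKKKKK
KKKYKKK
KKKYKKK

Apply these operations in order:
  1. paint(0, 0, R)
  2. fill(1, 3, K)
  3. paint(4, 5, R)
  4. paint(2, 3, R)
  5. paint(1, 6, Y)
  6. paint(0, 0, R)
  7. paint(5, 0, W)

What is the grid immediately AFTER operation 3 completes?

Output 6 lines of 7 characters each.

Answer: RKKKKKK
KKKKKKK
KKKKKKK
KKKKKKK
KKKYKRK
KKKYKKK

Derivation:
After op 1 paint(0,0,R):
RKKKKKK
KKKBBBB
KKKBBBB
KKKKKKK
KKKYKKK
KKKYKKK
After op 2 fill(1,3,K) [8 cells changed]:
RKKKKKK
KKKKKKK
KKKKKKK
KKKKKKK
KKKYKKK
KKKYKKK
After op 3 paint(4,5,R):
RKKKKKK
KKKKKKK
KKKKKKK
KKKKKKK
KKKYKRK
KKKYKKK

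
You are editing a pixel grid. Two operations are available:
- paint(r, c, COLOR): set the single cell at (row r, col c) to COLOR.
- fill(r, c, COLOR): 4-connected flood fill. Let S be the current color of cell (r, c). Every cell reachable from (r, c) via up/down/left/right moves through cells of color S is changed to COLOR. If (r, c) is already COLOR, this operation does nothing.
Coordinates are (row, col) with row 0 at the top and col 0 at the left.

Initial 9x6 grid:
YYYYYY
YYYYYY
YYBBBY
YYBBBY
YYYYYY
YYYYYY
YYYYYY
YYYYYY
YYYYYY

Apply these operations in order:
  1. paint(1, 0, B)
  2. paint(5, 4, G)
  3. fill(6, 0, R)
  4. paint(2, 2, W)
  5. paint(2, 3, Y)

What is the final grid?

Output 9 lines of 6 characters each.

Answer: RRRRRR
BRRRRR
RRWYBR
RRBBBR
RRRRRR
RRRRGR
RRRRRR
RRRRRR
RRRRRR

Derivation:
After op 1 paint(1,0,B):
YYYYYY
BYYYYY
YYBBBY
YYBBBY
YYYYYY
YYYYYY
YYYYYY
YYYYYY
YYYYYY
After op 2 paint(5,4,G):
YYYYYY
BYYYYY
YYBBBY
YYBBBY
YYYYYY
YYYYGY
YYYYYY
YYYYYY
YYYYYY
After op 3 fill(6,0,R) [46 cells changed]:
RRRRRR
BRRRRR
RRBBBR
RRBBBR
RRRRRR
RRRRGR
RRRRRR
RRRRRR
RRRRRR
After op 4 paint(2,2,W):
RRRRRR
BRRRRR
RRWBBR
RRBBBR
RRRRRR
RRRRGR
RRRRRR
RRRRRR
RRRRRR
After op 5 paint(2,3,Y):
RRRRRR
BRRRRR
RRWYBR
RRBBBR
RRRRRR
RRRRGR
RRRRRR
RRRRRR
RRRRRR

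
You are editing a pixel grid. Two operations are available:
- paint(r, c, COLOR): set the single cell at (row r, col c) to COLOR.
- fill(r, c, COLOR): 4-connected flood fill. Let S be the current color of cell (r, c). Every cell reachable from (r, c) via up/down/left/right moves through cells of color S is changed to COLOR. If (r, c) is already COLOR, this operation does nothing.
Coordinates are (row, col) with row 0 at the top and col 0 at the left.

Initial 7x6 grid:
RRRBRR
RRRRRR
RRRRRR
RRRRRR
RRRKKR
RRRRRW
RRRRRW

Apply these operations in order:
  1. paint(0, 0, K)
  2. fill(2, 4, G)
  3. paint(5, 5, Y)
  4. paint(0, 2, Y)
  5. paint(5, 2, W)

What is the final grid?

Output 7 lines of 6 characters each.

Answer: KGYBGG
GGGGGG
GGGGGG
GGGGGG
GGGKKG
GGWGGY
GGGGGW

Derivation:
After op 1 paint(0,0,K):
KRRBRR
RRRRRR
RRRRRR
RRRRRR
RRRKKR
RRRRRW
RRRRRW
After op 2 fill(2,4,G) [36 cells changed]:
KGGBGG
GGGGGG
GGGGGG
GGGGGG
GGGKKG
GGGGGW
GGGGGW
After op 3 paint(5,5,Y):
KGGBGG
GGGGGG
GGGGGG
GGGGGG
GGGKKG
GGGGGY
GGGGGW
After op 4 paint(0,2,Y):
KGYBGG
GGGGGG
GGGGGG
GGGGGG
GGGKKG
GGGGGY
GGGGGW
After op 5 paint(5,2,W):
KGYBGG
GGGGGG
GGGGGG
GGGGGG
GGGKKG
GGWGGY
GGGGGW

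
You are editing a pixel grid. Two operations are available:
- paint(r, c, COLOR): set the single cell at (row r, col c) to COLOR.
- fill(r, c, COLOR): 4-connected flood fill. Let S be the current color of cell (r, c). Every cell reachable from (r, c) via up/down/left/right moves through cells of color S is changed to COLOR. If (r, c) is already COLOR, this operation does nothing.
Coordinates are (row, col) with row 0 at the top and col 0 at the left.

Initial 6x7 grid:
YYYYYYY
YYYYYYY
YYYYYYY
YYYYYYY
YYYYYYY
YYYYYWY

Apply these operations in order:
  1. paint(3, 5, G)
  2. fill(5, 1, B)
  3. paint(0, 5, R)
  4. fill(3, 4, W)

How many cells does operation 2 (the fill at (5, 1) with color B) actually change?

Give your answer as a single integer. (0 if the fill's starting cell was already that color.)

Answer: 40

Derivation:
After op 1 paint(3,5,G):
YYYYYYY
YYYYYYY
YYYYYYY
YYYYYGY
YYYYYYY
YYYYYWY
After op 2 fill(5,1,B) [40 cells changed]:
BBBBBBB
BBBBBBB
BBBBBBB
BBBBBGB
BBBBBBB
BBBBBWB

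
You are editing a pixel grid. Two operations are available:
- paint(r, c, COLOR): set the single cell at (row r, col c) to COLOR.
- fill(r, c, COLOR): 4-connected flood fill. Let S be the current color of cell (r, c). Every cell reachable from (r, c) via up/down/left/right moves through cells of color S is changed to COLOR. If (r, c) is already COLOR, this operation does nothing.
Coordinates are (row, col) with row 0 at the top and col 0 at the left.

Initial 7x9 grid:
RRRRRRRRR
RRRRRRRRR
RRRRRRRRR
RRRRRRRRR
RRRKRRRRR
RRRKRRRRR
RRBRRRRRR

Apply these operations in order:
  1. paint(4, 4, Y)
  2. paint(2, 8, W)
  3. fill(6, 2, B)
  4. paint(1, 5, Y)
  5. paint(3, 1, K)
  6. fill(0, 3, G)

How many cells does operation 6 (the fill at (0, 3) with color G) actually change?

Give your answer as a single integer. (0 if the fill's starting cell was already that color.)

After op 1 paint(4,4,Y):
RRRRRRRRR
RRRRRRRRR
RRRRRRRRR
RRRRRRRRR
RRRKYRRRR
RRRKRRRRR
RRBRRRRRR
After op 2 paint(2,8,W):
RRRRRRRRR
RRRRRRRRR
RRRRRRRRW
RRRRRRRRR
RRRKYRRRR
RRRKRRRRR
RRBRRRRRR
After op 3 fill(6,2,B) [0 cells changed]:
RRRRRRRRR
RRRRRRRRR
RRRRRRRRW
RRRRRRRRR
RRRKYRRRR
RRRKRRRRR
RRBRRRRRR
After op 4 paint(1,5,Y):
RRRRRRRRR
RRRRRYRRR
RRRRRRRRW
RRRRRRRRR
RRRKYRRRR
RRRKRRRRR
RRBRRRRRR
After op 5 paint(3,1,K):
RRRRRRRRR
RRRRRYRRR
RRRRRRRRW
RKRRRRRRR
RRRKYRRRR
RRRKRRRRR
RRBRRRRRR
After op 6 fill(0,3,G) [56 cells changed]:
GGGGGGGGG
GGGGGYGGG
GGGGGGGGW
GKGGGGGGG
GGGKYGGGG
GGGKGGGGG
GGBGGGGGG

Answer: 56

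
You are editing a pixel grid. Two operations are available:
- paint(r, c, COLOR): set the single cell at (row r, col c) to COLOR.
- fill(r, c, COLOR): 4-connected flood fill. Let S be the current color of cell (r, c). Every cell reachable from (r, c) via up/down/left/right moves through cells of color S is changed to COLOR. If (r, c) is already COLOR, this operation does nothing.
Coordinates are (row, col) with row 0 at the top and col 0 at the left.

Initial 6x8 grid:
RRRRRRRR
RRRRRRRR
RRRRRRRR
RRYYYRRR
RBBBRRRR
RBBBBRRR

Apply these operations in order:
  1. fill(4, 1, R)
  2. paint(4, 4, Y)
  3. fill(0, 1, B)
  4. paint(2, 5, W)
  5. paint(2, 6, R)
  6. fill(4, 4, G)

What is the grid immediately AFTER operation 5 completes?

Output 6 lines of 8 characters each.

After op 1 fill(4,1,R) [7 cells changed]:
RRRRRRRR
RRRRRRRR
RRRRRRRR
RRYYYRRR
RRRRRRRR
RRRRRRRR
After op 2 paint(4,4,Y):
RRRRRRRR
RRRRRRRR
RRRRRRRR
RRYYYRRR
RRRRYRRR
RRRRRRRR
After op 3 fill(0,1,B) [44 cells changed]:
BBBBBBBB
BBBBBBBB
BBBBBBBB
BBYYYBBB
BBBBYBBB
BBBBBBBB
After op 4 paint(2,5,W):
BBBBBBBB
BBBBBBBB
BBBBBWBB
BBYYYBBB
BBBBYBBB
BBBBBBBB
After op 5 paint(2,6,R):
BBBBBBBB
BBBBBBBB
BBBBBWRB
BBYYYBBB
BBBBYBBB
BBBBBBBB

Answer: BBBBBBBB
BBBBBBBB
BBBBBWRB
BBYYYBBB
BBBBYBBB
BBBBBBBB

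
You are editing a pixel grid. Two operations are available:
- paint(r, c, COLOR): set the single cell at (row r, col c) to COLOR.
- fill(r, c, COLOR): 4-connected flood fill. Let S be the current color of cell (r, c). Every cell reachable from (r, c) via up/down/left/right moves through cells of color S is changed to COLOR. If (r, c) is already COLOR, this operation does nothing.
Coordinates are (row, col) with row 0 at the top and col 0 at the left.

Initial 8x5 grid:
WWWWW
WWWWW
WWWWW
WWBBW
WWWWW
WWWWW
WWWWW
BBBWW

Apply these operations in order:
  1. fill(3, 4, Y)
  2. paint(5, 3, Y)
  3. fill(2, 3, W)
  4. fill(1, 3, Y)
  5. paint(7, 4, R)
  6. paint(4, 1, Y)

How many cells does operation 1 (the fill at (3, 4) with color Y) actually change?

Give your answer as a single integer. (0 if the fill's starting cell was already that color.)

After op 1 fill(3,4,Y) [35 cells changed]:
YYYYY
YYYYY
YYYYY
YYBBY
YYYYY
YYYYY
YYYYY
BBBYY

Answer: 35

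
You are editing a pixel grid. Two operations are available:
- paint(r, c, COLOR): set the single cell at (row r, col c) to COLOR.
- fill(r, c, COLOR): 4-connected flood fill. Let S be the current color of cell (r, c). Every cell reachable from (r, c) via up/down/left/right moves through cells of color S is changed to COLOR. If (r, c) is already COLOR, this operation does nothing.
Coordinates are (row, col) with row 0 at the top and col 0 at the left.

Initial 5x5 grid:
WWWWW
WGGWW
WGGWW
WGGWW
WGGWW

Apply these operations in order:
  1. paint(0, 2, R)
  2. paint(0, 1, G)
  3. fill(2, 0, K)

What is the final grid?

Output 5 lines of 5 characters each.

Answer: KGRWW
KGGWW
KGGWW
KGGWW
KGGWW

Derivation:
After op 1 paint(0,2,R):
WWRWW
WGGWW
WGGWW
WGGWW
WGGWW
After op 2 paint(0,1,G):
WGRWW
WGGWW
WGGWW
WGGWW
WGGWW
After op 3 fill(2,0,K) [5 cells changed]:
KGRWW
KGGWW
KGGWW
KGGWW
KGGWW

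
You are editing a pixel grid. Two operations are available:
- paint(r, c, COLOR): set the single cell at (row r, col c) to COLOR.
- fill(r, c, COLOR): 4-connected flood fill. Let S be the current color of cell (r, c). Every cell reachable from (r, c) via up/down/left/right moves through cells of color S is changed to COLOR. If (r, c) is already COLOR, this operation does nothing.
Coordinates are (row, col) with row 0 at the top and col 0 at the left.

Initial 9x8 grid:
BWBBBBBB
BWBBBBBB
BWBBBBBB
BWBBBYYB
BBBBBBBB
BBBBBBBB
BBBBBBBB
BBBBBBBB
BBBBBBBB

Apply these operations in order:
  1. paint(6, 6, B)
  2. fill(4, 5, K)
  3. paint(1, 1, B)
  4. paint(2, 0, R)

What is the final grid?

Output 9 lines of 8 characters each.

Answer: KWKKKKKK
KBKKKKKK
RWKKKKKK
KWKKKYYK
KKKKKKKK
KKKKKKKK
KKKKKKKK
KKKKKKKK
KKKKKKKK

Derivation:
After op 1 paint(6,6,B):
BWBBBBBB
BWBBBBBB
BWBBBBBB
BWBBBYYB
BBBBBBBB
BBBBBBBB
BBBBBBBB
BBBBBBBB
BBBBBBBB
After op 2 fill(4,5,K) [66 cells changed]:
KWKKKKKK
KWKKKKKK
KWKKKKKK
KWKKKYYK
KKKKKKKK
KKKKKKKK
KKKKKKKK
KKKKKKKK
KKKKKKKK
After op 3 paint(1,1,B):
KWKKKKKK
KBKKKKKK
KWKKKKKK
KWKKKYYK
KKKKKKKK
KKKKKKKK
KKKKKKKK
KKKKKKKK
KKKKKKKK
After op 4 paint(2,0,R):
KWKKKKKK
KBKKKKKK
RWKKKKKK
KWKKKYYK
KKKKKKKK
KKKKKKKK
KKKKKKKK
KKKKKKKK
KKKKKKKK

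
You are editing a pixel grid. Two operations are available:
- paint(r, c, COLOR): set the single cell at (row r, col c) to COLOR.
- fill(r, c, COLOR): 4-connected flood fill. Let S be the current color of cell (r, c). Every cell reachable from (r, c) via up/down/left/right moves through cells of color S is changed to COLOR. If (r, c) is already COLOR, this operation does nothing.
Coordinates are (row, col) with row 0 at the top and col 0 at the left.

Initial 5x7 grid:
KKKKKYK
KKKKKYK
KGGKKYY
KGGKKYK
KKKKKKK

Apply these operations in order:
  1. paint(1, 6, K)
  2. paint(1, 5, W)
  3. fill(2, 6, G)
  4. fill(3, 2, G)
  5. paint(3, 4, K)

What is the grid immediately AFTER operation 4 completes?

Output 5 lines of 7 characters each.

Answer: KKKKKYK
KKKKKWK
KGGKKGG
KGGKKGK
KKKKKKK

Derivation:
After op 1 paint(1,6,K):
KKKKKYK
KKKKKYK
KGGKKYY
KGGKKYK
KKKKKKK
After op 2 paint(1,5,W):
KKKKKYK
KKKKKWK
KGGKKYY
KGGKKYK
KKKKKKK
After op 3 fill(2,6,G) [3 cells changed]:
KKKKKYK
KKKKKWK
KGGKKGG
KGGKKGK
KKKKKKK
After op 4 fill(3,2,G) [0 cells changed]:
KKKKKYK
KKKKKWK
KGGKKGG
KGGKKGK
KKKKKKK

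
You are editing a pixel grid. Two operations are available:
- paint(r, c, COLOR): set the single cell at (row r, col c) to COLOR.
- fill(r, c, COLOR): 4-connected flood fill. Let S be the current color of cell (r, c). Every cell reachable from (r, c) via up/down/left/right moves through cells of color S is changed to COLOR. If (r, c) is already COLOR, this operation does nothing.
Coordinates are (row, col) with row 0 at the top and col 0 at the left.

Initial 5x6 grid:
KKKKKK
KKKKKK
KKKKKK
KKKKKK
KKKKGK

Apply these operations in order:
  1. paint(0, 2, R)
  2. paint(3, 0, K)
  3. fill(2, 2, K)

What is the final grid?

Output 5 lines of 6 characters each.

Answer: KKRKKK
KKKKKK
KKKKKK
KKKKKK
KKKKGK

Derivation:
After op 1 paint(0,2,R):
KKRKKK
KKKKKK
KKKKKK
KKKKKK
KKKKGK
After op 2 paint(3,0,K):
KKRKKK
KKKKKK
KKKKKK
KKKKKK
KKKKGK
After op 3 fill(2,2,K) [0 cells changed]:
KKRKKK
KKKKKK
KKKKKK
KKKKKK
KKKKGK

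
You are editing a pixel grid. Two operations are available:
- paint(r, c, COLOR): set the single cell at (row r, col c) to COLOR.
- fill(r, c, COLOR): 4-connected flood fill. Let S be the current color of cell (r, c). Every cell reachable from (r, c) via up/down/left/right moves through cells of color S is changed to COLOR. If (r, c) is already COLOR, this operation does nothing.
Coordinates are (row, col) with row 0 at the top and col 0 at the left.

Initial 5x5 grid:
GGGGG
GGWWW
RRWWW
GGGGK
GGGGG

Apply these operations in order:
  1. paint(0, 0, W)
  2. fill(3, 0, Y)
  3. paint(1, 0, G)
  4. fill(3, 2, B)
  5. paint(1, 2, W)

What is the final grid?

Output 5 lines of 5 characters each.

Answer: WGGGG
GGWWW
RRWWW
BBBBK
BBBBB

Derivation:
After op 1 paint(0,0,W):
WGGGG
GGWWW
RRWWW
GGGGK
GGGGG
After op 2 fill(3,0,Y) [9 cells changed]:
WGGGG
GGWWW
RRWWW
YYYYK
YYYYY
After op 3 paint(1,0,G):
WGGGG
GGWWW
RRWWW
YYYYK
YYYYY
After op 4 fill(3,2,B) [9 cells changed]:
WGGGG
GGWWW
RRWWW
BBBBK
BBBBB
After op 5 paint(1,2,W):
WGGGG
GGWWW
RRWWW
BBBBK
BBBBB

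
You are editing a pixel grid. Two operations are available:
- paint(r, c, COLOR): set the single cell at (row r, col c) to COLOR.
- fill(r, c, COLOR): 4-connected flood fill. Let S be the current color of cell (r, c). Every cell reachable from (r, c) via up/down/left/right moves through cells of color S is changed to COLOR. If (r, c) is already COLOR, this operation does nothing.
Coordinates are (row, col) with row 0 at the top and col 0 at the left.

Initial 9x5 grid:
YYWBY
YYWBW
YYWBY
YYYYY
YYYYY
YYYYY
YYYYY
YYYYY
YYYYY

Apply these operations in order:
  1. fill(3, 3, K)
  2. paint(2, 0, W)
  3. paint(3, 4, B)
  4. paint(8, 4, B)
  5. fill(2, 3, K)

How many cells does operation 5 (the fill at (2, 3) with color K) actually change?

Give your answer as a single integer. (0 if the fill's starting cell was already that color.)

Answer: 3

Derivation:
After op 1 fill(3,3,K) [37 cells changed]:
KKWBY
KKWBW
KKWBK
KKKKK
KKKKK
KKKKK
KKKKK
KKKKK
KKKKK
After op 2 paint(2,0,W):
KKWBY
KKWBW
WKWBK
KKKKK
KKKKK
KKKKK
KKKKK
KKKKK
KKKKK
After op 3 paint(3,4,B):
KKWBY
KKWBW
WKWBK
KKKKB
KKKKK
KKKKK
KKKKK
KKKKK
KKKKK
After op 4 paint(8,4,B):
KKWBY
KKWBW
WKWBK
KKKKB
KKKKK
KKKKK
KKKKK
KKKKK
KKKKB
After op 5 fill(2,3,K) [3 cells changed]:
KKWKY
KKWKW
WKWKK
KKKKB
KKKKK
KKKKK
KKKKK
KKKKK
KKKKB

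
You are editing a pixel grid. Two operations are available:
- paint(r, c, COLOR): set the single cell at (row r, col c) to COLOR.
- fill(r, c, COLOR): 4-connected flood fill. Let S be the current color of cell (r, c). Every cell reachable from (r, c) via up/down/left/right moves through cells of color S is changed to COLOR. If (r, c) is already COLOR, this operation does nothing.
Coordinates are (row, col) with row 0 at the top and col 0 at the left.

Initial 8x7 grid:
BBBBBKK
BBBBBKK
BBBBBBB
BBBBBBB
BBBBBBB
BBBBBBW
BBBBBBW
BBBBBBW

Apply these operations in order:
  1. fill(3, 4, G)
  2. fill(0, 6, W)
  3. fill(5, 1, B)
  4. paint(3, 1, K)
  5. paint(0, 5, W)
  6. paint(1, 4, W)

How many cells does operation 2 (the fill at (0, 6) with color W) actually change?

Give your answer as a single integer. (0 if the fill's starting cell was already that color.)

After op 1 fill(3,4,G) [49 cells changed]:
GGGGGKK
GGGGGKK
GGGGGGG
GGGGGGG
GGGGGGG
GGGGGGW
GGGGGGW
GGGGGGW
After op 2 fill(0,6,W) [4 cells changed]:
GGGGGWW
GGGGGWW
GGGGGGG
GGGGGGG
GGGGGGG
GGGGGGW
GGGGGGW
GGGGGGW

Answer: 4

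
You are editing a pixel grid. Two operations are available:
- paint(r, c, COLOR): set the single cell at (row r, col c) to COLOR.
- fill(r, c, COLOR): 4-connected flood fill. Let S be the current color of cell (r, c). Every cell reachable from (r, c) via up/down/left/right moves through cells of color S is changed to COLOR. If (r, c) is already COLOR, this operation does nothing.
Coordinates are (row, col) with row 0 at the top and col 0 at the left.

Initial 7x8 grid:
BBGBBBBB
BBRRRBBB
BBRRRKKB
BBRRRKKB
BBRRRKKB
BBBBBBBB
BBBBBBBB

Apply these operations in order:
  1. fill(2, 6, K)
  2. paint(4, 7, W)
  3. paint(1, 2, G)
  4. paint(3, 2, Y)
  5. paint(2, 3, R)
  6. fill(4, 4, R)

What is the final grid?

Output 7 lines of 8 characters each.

Answer: BBGBBBBB
BBGRRBBB
BBRRRKKB
BBYRRKKB
BBRRRKKW
BBBBBBBB
BBBBBBBB

Derivation:
After op 1 fill(2,6,K) [0 cells changed]:
BBGBBBBB
BBRRRBBB
BBRRRKKB
BBRRRKKB
BBRRRKKB
BBBBBBBB
BBBBBBBB
After op 2 paint(4,7,W):
BBGBBBBB
BBRRRBBB
BBRRRKKB
BBRRRKKB
BBRRRKKW
BBBBBBBB
BBBBBBBB
After op 3 paint(1,2,G):
BBGBBBBB
BBGRRBBB
BBRRRKKB
BBRRRKKB
BBRRRKKW
BBBBBBBB
BBBBBBBB
After op 4 paint(3,2,Y):
BBGBBBBB
BBGRRBBB
BBRRRKKB
BBYRRKKB
BBRRRKKW
BBBBBBBB
BBBBBBBB
After op 5 paint(2,3,R):
BBGBBBBB
BBGRRBBB
BBRRRKKB
BBYRRKKB
BBRRRKKW
BBBBBBBB
BBBBBBBB
After op 6 fill(4,4,R) [0 cells changed]:
BBGBBBBB
BBGRRBBB
BBRRRKKB
BBYRRKKB
BBRRRKKW
BBBBBBBB
BBBBBBBB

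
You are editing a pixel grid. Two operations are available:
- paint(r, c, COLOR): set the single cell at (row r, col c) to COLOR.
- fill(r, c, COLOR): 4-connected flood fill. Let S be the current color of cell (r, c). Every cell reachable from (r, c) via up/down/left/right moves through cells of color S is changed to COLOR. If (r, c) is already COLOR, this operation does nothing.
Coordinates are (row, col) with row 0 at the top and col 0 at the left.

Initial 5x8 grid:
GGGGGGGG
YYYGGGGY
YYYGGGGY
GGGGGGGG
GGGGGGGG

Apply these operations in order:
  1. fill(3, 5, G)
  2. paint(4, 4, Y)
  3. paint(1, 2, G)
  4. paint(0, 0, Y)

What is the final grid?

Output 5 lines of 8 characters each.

After op 1 fill(3,5,G) [0 cells changed]:
GGGGGGGG
YYYGGGGY
YYYGGGGY
GGGGGGGG
GGGGGGGG
After op 2 paint(4,4,Y):
GGGGGGGG
YYYGGGGY
YYYGGGGY
GGGGGGGG
GGGGYGGG
After op 3 paint(1,2,G):
GGGGGGGG
YYGGGGGY
YYYGGGGY
GGGGGGGG
GGGGYGGG
After op 4 paint(0,0,Y):
YGGGGGGG
YYGGGGGY
YYYGGGGY
GGGGGGGG
GGGGYGGG

Answer: YGGGGGGG
YYGGGGGY
YYYGGGGY
GGGGGGGG
GGGGYGGG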